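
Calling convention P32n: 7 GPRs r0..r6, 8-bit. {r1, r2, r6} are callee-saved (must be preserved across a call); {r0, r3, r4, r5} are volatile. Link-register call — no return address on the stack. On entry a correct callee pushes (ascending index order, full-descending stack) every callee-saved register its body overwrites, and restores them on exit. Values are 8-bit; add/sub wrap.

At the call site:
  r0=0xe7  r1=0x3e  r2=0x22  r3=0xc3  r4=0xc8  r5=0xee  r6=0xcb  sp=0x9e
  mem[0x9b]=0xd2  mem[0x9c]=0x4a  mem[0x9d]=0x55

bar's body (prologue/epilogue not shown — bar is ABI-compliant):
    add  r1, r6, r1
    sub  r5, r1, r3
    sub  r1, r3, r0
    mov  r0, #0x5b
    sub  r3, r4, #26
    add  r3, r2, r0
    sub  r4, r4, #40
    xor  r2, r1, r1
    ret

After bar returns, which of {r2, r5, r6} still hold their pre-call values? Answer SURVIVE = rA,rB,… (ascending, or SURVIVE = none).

prologue: push r1 → mem[0x9d]=0x3e, sp=0x9d
prologue: push r2 → mem[0x9c]=0x22, sp=0x9c
body[0] add  r1, r6, r1 → r1=0x09
body[1] sub  r5, r1, r3 → r5=0x46
body[2] sub  r1, r3, r0 → r1=0xdc
body[3] mov  r0, #0x5b → r0=0x5b
body[4] sub  r3, r4, #26 → r3=0xae
body[5] add  r3, r2, r0 → r3=0x7d
body[6] sub  r4, r4, #40 → r4=0xa0
body[7] xor  r2, r1, r1 → r2=0x00
epilogue: pop r2=0x22, sp=0x9d
epilogue: pop r1=0x3e, sp=0x9e
r2: callee-saved, written=True
r5: caller-saved, written=True
r6: callee-saved, written=False

SURVIVE = r2,r6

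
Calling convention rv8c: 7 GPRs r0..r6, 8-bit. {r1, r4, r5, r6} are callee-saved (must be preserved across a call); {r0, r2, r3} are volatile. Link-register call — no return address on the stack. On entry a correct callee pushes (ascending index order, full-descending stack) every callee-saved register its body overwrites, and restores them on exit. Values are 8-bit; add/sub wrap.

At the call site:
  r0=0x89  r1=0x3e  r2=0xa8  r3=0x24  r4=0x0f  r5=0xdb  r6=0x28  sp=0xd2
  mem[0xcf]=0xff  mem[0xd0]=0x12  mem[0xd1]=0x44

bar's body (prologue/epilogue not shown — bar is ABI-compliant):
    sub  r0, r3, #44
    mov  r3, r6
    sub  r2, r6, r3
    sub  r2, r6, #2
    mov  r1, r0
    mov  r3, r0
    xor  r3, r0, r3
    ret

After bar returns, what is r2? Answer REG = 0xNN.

prologue: push r1 → mem[0xd1]=0x3e, sp=0xd1
body[0] sub  r0, r3, #44 → r0=0xf8
body[1] mov  r3, r6 → r3=0x28
body[2] sub  r2, r6, r3 → r2=0x00
body[3] sub  r2, r6, #2 → r2=0x26
body[4] mov  r1, r0 → r1=0xf8
body[5] mov  r3, r0 → r3=0xf8
body[6] xor  r3, r0, r3 → r3=0x00
epilogue: pop r1=0x3e, sp=0xd2
r2 is caller-saved → body value

REG = 0x26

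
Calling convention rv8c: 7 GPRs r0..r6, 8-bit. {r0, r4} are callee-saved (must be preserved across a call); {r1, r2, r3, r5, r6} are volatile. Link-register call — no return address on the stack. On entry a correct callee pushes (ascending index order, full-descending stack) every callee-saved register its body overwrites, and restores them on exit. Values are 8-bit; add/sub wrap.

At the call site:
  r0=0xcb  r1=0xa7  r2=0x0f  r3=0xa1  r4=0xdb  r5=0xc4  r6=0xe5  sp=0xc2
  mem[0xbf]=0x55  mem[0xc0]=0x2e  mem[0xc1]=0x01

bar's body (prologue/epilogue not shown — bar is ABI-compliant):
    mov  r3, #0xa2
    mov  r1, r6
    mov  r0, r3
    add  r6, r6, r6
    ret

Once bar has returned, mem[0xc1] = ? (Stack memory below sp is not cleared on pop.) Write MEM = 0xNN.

MEM = 0xcb

prologue: push r0 → mem[0xc1]=0xcb, sp=0xc1
body[0] mov  r3, #0xa2 → r3=0xa2
body[1] mov  r1, r6 → r1=0xe5
body[2] mov  r0, r3 → r0=0xa2
body[3] add  r6, r6, r6 → r6=0xca
epilogue: pop r0=0xcb, sp=0xc2
prologue pushed ['r0'] at ['0xc1']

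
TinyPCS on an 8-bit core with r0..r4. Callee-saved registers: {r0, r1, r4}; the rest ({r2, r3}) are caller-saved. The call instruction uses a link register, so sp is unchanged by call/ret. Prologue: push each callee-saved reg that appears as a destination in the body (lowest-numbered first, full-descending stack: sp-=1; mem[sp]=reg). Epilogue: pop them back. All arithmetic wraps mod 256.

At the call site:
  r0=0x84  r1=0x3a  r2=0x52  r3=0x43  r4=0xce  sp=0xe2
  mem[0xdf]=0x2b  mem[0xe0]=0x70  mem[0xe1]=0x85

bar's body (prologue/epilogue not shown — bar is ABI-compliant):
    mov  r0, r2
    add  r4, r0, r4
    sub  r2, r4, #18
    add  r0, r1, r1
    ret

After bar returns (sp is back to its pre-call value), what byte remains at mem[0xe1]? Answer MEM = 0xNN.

prologue: push r0 → mem[0xe1]=0x84, sp=0xe1
prologue: push r4 → mem[0xe0]=0xce, sp=0xe0
body[0] mov  r0, r2 → r0=0x52
body[1] add  r4, r0, r4 → r4=0x20
body[2] sub  r2, r4, #18 → r2=0x0e
body[3] add  r0, r1, r1 → r0=0x74
epilogue: pop r4=0xce, sp=0xe1
epilogue: pop r0=0x84, sp=0xe2
prologue pushed ['r0', 'r4'] at ['0xe1', '0xe0']

MEM = 0x84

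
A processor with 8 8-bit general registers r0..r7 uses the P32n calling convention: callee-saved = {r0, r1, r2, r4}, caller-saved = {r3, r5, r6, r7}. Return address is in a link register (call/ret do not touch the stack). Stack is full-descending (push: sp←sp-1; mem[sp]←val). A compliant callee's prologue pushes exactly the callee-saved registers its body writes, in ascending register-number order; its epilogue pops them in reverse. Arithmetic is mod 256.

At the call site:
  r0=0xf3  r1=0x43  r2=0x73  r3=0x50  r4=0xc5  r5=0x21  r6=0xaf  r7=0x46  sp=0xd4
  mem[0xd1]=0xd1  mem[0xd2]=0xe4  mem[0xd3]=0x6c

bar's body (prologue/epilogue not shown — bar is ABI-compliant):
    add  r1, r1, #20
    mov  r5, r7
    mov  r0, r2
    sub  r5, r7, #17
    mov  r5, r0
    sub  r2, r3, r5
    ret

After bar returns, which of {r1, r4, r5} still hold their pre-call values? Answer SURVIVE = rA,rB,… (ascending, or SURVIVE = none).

prologue: push r0 -> mem[0xd3]=0xf3, sp=0xd3
prologue: push r1 -> mem[0xd2]=0x43, sp=0xd2
prologue: push r2 -> mem[0xd1]=0x73, sp=0xd1
body[0] add  r1, r1, #20 -> r1=0x57
body[1] mov  r5, r7 -> r5=0x46
body[2] mov  r0, r2 -> r0=0x73
body[3] sub  r5, r7, #17 -> r5=0x35
body[4] mov  r5, r0 -> r5=0x73
body[5] sub  r2, r3, r5 -> r2=0xdd
epilogue: pop r2=0x73, sp=0xd2
epilogue: pop r1=0x43, sp=0xd3
epilogue: pop r0=0xf3, sp=0xd4
r1: callee-saved, written=True
r4: callee-saved, written=False
r5: caller-saved, written=True

SURVIVE = r1,r4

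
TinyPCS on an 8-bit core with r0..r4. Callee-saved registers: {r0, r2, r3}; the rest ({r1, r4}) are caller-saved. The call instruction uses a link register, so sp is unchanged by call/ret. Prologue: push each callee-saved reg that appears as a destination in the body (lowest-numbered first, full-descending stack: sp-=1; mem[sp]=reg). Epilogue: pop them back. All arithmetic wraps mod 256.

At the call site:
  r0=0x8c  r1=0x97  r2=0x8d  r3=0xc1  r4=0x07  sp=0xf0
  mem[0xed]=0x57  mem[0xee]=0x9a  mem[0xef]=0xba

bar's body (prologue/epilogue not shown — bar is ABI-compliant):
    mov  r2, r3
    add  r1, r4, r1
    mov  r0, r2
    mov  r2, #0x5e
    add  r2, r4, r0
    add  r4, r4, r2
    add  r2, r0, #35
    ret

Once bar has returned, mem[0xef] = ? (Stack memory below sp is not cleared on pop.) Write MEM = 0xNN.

MEM = 0x8c

prologue: push r0 -> mem[0xef]=0x8c, sp=0xef
prologue: push r2 -> mem[0xee]=0x8d, sp=0xee
body[0] mov  r2, r3 -> r2=0xc1
body[1] add  r1, r4, r1 -> r1=0x9e
body[2] mov  r0, r2 -> r0=0xc1
body[3] mov  r2, #0x5e -> r2=0x5e
body[4] add  r2, r4, r0 -> r2=0xc8
body[5] add  r4, r4, r2 -> r4=0xcf
body[6] add  r2, r0, #35 -> r2=0xe4
epilogue: pop r2=0x8d, sp=0xef
epilogue: pop r0=0x8c, sp=0xf0
prologue pushed ['r0', 'r2'] at ['0xef', '0xee']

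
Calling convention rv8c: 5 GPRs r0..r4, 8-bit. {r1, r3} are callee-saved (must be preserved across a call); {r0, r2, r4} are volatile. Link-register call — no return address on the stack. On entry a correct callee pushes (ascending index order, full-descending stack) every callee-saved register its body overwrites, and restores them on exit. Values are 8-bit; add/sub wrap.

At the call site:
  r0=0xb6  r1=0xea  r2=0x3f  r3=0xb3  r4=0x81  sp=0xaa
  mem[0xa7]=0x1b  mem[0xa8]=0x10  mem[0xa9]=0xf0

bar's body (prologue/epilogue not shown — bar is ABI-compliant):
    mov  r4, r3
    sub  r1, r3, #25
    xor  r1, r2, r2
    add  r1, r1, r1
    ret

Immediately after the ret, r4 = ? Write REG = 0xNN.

prologue: push r1 -> mem[0xa9]=0xea, sp=0xa9
body[0] mov  r4, r3 -> r4=0xb3
body[1] sub  r1, r3, #25 -> r1=0x9a
body[2] xor  r1, r2, r2 -> r1=0x00
body[3] add  r1, r1, r1 -> r1=0x00
epilogue: pop r1=0xea, sp=0xaa
r4 is caller-saved -> body value

REG = 0xb3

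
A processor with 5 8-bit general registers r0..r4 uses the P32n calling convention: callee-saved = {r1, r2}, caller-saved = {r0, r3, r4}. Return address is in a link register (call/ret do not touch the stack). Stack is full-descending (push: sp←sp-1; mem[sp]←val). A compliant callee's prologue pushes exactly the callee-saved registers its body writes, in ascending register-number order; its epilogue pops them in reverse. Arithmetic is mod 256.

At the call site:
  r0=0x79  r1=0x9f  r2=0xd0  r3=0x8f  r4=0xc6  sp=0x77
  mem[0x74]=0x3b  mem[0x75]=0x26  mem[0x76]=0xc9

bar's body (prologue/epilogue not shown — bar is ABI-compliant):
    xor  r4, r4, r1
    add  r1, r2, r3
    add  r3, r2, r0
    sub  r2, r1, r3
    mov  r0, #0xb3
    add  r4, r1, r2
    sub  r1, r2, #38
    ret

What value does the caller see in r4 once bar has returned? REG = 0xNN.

REG = 0x75

prologue: push r1 -> mem[0x76]=0x9f, sp=0x76
prologue: push r2 -> mem[0x75]=0xd0, sp=0x75
body[0] xor  r4, r4, r1 -> r4=0x59
body[1] add  r1, r2, r3 -> r1=0x5f
body[2] add  r3, r2, r0 -> r3=0x49
body[3] sub  r2, r1, r3 -> r2=0x16
body[4] mov  r0, #0xb3 -> r0=0xb3
body[5] add  r4, r1, r2 -> r4=0x75
body[6] sub  r1, r2, #38 -> r1=0xf0
epilogue: pop r2=0xd0, sp=0x76
epilogue: pop r1=0x9f, sp=0x77
r4 is caller-saved -> body value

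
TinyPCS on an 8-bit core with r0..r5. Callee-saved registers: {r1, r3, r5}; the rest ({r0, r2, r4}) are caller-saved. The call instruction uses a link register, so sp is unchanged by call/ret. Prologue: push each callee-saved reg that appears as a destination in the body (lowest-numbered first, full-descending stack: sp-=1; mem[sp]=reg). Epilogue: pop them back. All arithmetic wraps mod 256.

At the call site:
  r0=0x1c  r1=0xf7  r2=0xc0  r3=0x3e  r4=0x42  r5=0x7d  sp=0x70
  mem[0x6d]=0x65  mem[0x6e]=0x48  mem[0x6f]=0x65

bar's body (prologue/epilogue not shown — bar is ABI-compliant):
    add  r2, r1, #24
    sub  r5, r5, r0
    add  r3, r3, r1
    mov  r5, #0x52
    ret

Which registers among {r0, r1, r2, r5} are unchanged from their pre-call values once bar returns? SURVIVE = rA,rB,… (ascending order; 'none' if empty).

prologue: push r3 → mem[0x6f]=0x3e, sp=0x6f
prologue: push r5 → mem[0x6e]=0x7d, sp=0x6e
body[0] add  r2, r1, #24 → r2=0x0f
body[1] sub  r5, r5, r0 → r5=0x61
body[2] add  r3, r3, r1 → r3=0x35
body[3] mov  r5, #0x52 → r5=0x52
epilogue: pop r5=0x7d, sp=0x6f
epilogue: pop r3=0x3e, sp=0x70
r0: caller-saved, written=False
r1: callee-saved, written=False
r2: caller-saved, written=True
r5: callee-saved, written=True

SURVIVE = r0,r1,r5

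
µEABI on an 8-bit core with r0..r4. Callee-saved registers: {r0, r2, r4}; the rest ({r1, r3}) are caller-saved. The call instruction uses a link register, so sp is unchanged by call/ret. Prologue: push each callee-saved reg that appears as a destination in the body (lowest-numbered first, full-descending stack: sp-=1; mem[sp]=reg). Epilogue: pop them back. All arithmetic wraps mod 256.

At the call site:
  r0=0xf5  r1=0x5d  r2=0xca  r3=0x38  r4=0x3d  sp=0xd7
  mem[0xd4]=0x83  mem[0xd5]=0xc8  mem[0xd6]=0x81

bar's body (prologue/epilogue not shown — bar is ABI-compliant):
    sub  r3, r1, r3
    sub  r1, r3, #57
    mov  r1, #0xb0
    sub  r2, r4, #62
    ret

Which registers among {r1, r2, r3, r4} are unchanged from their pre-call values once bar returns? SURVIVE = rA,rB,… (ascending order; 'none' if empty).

SURVIVE = r2,r4

prologue: push r2 -> mem[0xd6]=0xca, sp=0xd6
body[0] sub  r3, r1, r3 -> r3=0x25
body[1] sub  r1, r3, #57 -> r1=0xec
body[2] mov  r1, #0xb0 -> r1=0xb0
body[3] sub  r2, r4, #62 -> r2=0xff
epilogue: pop r2=0xca, sp=0xd7
r1: caller-saved, written=True
r2: callee-saved, written=True
r3: caller-saved, written=True
r4: callee-saved, written=False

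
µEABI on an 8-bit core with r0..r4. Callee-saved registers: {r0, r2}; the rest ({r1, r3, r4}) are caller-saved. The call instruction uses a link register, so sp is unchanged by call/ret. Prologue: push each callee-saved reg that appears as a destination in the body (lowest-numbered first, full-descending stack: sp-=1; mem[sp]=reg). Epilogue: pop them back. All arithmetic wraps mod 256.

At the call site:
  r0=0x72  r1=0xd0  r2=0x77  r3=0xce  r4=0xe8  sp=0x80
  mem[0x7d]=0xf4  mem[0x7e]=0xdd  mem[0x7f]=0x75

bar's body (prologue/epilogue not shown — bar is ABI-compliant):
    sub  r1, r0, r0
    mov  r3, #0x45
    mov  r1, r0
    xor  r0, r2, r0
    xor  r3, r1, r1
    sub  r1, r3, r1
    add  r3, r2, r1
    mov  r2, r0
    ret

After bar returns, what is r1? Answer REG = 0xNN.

REG = 0x8e

prologue: push r0 → mem[0x7f]=0x72, sp=0x7f
prologue: push r2 → mem[0x7e]=0x77, sp=0x7e
body[0] sub  r1, r0, r0 → r1=0x00
body[1] mov  r3, #0x45 → r3=0x45
body[2] mov  r1, r0 → r1=0x72
body[3] xor  r0, r2, r0 → r0=0x05
body[4] xor  r3, r1, r1 → r3=0x00
body[5] sub  r1, r3, r1 → r1=0x8e
body[6] add  r3, r2, r1 → r3=0x05
body[7] mov  r2, r0 → r2=0x05
epilogue: pop r2=0x77, sp=0x7f
epilogue: pop r0=0x72, sp=0x80
r1 is caller-saved → body value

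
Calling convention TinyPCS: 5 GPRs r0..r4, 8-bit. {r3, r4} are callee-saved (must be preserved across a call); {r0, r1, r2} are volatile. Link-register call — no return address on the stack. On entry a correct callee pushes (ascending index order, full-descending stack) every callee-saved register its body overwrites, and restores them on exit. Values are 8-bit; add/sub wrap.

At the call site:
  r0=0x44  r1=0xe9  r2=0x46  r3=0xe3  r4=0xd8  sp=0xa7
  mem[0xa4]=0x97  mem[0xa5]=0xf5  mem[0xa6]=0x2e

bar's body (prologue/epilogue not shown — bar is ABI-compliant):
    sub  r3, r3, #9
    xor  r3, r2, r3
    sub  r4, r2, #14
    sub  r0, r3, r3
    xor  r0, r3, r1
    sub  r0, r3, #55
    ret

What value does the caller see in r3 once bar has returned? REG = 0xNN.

prologue: push r3 -> mem[0xa6]=0xe3, sp=0xa6
prologue: push r4 -> mem[0xa5]=0xd8, sp=0xa5
body[0] sub  r3, r3, #9 -> r3=0xda
body[1] xor  r3, r2, r3 -> r3=0x9c
body[2] sub  r4, r2, #14 -> r4=0x38
body[3] sub  r0, r3, r3 -> r0=0x00
body[4] xor  r0, r3, r1 -> r0=0x75
body[5] sub  r0, r3, #55 -> r0=0x65
epilogue: pop r4=0xd8, sp=0xa6
epilogue: pop r3=0xe3, sp=0xa7
r3 is callee-saved -> restored

REG = 0xe3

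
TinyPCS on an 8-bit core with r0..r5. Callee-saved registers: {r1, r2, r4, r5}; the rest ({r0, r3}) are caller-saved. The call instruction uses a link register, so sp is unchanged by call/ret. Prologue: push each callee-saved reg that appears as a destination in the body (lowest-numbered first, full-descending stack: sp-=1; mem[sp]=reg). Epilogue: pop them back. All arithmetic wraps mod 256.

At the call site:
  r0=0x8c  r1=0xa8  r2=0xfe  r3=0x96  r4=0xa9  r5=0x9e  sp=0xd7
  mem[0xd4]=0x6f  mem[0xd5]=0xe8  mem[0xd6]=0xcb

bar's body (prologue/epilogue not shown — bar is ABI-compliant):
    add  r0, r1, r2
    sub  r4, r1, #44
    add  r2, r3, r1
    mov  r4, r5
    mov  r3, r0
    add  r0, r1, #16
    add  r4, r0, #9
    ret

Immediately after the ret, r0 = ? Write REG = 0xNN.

prologue: push r2 → mem[0xd6]=0xfe, sp=0xd6
prologue: push r4 → mem[0xd5]=0xa9, sp=0xd5
body[0] add  r0, r1, r2 → r0=0xa6
body[1] sub  r4, r1, #44 → r4=0x7c
body[2] add  r2, r3, r1 → r2=0x3e
body[3] mov  r4, r5 → r4=0x9e
body[4] mov  r3, r0 → r3=0xa6
body[5] add  r0, r1, #16 → r0=0xb8
body[6] add  r4, r0, #9 → r4=0xc1
epilogue: pop r4=0xa9, sp=0xd6
epilogue: pop r2=0xfe, sp=0xd7
r0 is caller-saved → body value

REG = 0xb8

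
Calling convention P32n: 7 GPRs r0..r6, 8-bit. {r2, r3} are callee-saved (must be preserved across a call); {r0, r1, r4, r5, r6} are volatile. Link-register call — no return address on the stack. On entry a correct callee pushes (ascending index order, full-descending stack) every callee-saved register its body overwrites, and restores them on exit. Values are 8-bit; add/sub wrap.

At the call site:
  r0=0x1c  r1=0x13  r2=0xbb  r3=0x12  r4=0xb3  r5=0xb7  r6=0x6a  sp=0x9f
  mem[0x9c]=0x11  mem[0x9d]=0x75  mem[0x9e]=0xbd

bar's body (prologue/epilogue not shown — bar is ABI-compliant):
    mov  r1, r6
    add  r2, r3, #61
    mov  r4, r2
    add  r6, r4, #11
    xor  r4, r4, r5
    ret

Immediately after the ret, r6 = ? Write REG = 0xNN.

prologue: push r2 -> mem[0x9e]=0xbb, sp=0x9e
body[0] mov  r1, r6 -> r1=0x6a
body[1] add  r2, r3, #61 -> r2=0x4f
body[2] mov  r4, r2 -> r4=0x4f
body[3] add  r6, r4, #11 -> r6=0x5a
body[4] xor  r4, r4, r5 -> r4=0xf8
epilogue: pop r2=0xbb, sp=0x9f
r6 is caller-saved -> body value

REG = 0x5a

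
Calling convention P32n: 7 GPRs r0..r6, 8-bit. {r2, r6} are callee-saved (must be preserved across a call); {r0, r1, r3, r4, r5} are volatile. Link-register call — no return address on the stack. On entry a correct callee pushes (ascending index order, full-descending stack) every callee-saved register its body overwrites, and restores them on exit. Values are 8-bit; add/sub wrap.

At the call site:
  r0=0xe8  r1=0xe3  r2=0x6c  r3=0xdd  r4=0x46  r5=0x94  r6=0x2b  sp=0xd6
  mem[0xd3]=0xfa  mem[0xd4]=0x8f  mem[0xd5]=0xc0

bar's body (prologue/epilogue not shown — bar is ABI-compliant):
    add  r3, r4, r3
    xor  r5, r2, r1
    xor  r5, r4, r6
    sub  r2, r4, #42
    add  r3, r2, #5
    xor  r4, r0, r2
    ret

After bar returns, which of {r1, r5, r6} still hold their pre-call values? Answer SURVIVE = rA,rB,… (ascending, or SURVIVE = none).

SURVIVE = r1,r6

prologue: push r2 -> mem[0xd5]=0x6c, sp=0xd5
body[0] add  r3, r4, r3 -> r3=0x23
body[1] xor  r5, r2, r1 -> r5=0x8f
body[2] xor  r5, r4, r6 -> r5=0x6d
body[3] sub  r2, r4, #42 -> r2=0x1c
body[4] add  r3, r2, #5 -> r3=0x21
body[5] xor  r4, r0, r2 -> r4=0xf4
epilogue: pop r2=0x6c, sp=0xd6
r1: caller-saved, written=False
r5: caller-saved, written=True
r6: callee-saved, written=False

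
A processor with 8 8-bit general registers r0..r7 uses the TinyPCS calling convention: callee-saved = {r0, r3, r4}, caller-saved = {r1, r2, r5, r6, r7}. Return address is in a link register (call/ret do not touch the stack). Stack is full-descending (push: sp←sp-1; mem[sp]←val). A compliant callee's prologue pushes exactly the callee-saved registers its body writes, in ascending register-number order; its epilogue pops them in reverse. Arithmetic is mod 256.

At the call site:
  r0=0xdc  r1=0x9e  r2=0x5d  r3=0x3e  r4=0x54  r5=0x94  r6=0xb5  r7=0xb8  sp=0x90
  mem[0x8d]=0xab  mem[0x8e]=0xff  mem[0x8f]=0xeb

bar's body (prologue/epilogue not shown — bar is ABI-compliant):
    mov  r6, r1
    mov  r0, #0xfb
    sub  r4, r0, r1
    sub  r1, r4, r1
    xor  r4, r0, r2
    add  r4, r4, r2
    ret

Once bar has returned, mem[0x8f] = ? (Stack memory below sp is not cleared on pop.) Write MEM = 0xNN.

MEM = 0xdc

prologue: push r0 -> mem[0x8f]=0xdc, sp=0x8f
prologue: push r4 -> mem[0x8e]=0x54, sp=0x8e
body[0] mov  r6, r1 -> r6=0x9e
body[1] mov  r0, #0xfb -> r0=0xfb
body[2] sub  r4, r0, r1 -> r4=0x5d
body[3] sub  r1, r4, r1 -> r1=0xbf
body[4] xor  r4, r0, r2 -> r4=0xa6
body[5] add  r4, r4, r2 -> r4=0x03
epilogue: pop r4=0x54, sp=0x8f
epilogue: pop r0=0xdc, sp=0x90
prologue pushed ['r0', 'r4'] at ['0x8f', '0x8e']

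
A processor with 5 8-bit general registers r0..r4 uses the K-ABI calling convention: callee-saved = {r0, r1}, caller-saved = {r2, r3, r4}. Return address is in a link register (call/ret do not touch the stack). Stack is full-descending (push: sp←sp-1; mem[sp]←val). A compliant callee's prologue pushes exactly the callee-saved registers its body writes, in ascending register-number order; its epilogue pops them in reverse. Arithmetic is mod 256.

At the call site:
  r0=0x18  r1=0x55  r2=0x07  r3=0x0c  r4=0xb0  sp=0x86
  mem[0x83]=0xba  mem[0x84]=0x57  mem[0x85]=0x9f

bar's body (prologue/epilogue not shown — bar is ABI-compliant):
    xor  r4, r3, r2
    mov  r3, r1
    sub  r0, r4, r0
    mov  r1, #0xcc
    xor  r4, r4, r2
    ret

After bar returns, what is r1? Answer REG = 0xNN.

prologue: push r0 → mem[0x85]=0x18, sp=0x85
prologue: push r1 → mem[0x84]=0x55, sp=0x84
body[0] xor  r4, r3, r2 → r4=0x0b
body[1] mov  r3, r1 → r3=0x55
body[2] sub  r0, r4, r0 → r0=0xf3
body[3] mov  r1, #0xcc → r1=0xcc
body[4] xor  r4, r4, r2 → r4=0x0c
epilogue: pop r1=0x55, sp=0x85
epilogue: pop r0=0x18, sp=0x86
r1 is callee-saved → restored

REG = 0x55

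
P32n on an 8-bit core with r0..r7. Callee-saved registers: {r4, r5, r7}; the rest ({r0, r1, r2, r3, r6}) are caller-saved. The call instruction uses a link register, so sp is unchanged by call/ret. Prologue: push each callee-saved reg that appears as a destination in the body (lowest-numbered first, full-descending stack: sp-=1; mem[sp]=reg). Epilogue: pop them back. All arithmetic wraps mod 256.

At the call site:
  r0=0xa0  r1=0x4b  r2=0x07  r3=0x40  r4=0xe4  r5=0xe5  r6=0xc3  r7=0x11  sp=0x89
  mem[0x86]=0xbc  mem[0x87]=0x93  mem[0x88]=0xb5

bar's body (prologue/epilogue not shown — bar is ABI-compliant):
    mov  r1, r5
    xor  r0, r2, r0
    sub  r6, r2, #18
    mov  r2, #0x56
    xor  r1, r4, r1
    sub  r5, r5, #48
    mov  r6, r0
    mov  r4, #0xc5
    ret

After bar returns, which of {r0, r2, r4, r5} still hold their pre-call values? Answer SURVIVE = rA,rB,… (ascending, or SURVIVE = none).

prologue: push r4 → mem[0x88]=0xe4, sp=0x88
prologue: push r5 → mem[0x87]=0xe5, sp=0x87
body[0] mov  r1, r5 → r1=0xe5
body[1] xor  r0, r2, r0 → r0=0xa7
body[2] sub  r6, r2, #18 → r6=0xf5
body[3] mov  r2, #0x56 → r2=0x56
body[4] xor  r1, r4, r1 → r1=0x01
body[5] sub  r5, r5, #48 → r5=0xb5
body[6] mov  r6, r0 → r6=0xa7
body[7] mov  r4, #0xc5 → r4=0xc5
epilogue: pop r5=0xe5, sp=0x88
epilogue: pop r4=0xe4, sp=0x89
r0: caller-saved, written=True
r2: caller-saved, written=True
r4: callee-saved, written=True
r5: callee-saved, written=True

SURVIVE = r4,r5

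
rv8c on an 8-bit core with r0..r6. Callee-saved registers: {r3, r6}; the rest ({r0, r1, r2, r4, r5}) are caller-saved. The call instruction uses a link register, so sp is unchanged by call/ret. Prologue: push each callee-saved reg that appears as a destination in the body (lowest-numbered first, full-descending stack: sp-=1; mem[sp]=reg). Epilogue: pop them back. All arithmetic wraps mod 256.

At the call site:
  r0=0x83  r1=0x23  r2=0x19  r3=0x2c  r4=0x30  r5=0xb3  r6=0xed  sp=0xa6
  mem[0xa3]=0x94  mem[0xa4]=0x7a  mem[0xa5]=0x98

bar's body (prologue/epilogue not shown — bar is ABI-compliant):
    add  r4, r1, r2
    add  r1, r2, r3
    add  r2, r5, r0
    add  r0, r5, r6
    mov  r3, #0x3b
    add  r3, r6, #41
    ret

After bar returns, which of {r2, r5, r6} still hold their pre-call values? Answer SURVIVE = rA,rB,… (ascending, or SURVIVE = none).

SURVIVE = r5,r6

prologue: push r3 -> mem[0xa5]=0x2c, sp=0xa5
body[0] add  r4, r1, r2 -> r4=0x3c
body[1] add  r1, r2, r3 -> r1=0x45
body[2] add  r2, r5, r0 -> r2=0x36
body[3] add  r0, r5, r6 -> r0=0xa0
body[4] mov  r3, #0x3b -> r3=0x3b
body[5] add  r3, r6, #41 -> r3=0x16
epilogue: pop r3=0x2c, sp=0xa6
r2: caller-saved, written=True
r5: caller-saved, written=False
r6: callee-saved, written=False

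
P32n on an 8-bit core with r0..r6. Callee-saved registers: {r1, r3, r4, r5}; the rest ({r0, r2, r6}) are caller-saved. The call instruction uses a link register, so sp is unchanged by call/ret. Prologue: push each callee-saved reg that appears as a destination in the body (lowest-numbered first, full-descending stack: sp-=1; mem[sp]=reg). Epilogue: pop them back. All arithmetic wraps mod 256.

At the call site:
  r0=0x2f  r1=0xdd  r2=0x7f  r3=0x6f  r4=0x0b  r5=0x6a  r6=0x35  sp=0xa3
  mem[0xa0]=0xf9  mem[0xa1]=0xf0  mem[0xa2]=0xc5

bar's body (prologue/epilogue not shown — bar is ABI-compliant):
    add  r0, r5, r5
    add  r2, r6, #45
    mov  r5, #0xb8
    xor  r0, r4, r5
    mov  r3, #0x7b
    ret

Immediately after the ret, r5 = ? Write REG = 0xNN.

prologue: push r3 -> mem[0xa2]=0x6f, sp=0xa2
prologue: push r5 -> mem[0xa1]=0x6a, sp=0xa1
body[0] add  r0, r5, r5 -> r0=0xd4
body[1] add  r2, r6, #45 -> r2=0x62
body[2] mov  r5, #0xb8 -> r5=0xb8
body[3] xor  r0, r4, r5 -> r0=0xb3
body[4] mov  r3, #0x7b -> r3=0x7b
epilogue: pop r5=0x6a, sp=0xa2
epilogue: pop r3=0x6f, sp=0xa3
r5 is callee-saved -> restored

REG = 0x6a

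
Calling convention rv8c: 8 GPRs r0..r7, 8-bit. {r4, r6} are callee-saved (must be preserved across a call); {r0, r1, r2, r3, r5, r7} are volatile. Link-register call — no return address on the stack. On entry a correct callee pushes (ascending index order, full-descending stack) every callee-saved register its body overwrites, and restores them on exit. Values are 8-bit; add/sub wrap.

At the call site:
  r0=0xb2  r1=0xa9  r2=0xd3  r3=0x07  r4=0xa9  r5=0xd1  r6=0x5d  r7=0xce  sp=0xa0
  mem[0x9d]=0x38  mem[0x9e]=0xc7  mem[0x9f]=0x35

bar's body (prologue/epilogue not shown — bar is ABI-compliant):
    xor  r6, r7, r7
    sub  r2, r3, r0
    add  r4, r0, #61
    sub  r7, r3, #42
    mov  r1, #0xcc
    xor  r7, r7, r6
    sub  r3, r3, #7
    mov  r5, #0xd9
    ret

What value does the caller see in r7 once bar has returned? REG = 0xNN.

REG = 0xdd

prologue: push r4 → mem[0x9f]=0xa9, sp=0x9f
prologue: push r6 → mem[0x9e]=0x5d, sp=0x9e
body[0] xor  r6, r7, r7 → r6=0x00
body[1] sub  r2, r3, r0 → r2=0x55
body[2] add  r4, r0, #61 → r4=0xef
body[3] sub  r7, r3, #42 → r7=0xdd
body[4] mov  r1, #0xcc → r1=0xcc
body[5] xor  r7, r7, r6 → r7=0xdd
body[6] sub  r3, r3, #7 → r3=0x00
body[7] mov  r5, #0xd9 → r5=0xd9
epilogue: pop r6=0x5d, sp=0x9f
epilogue: pop r4=0xa9, sp=0xa0
r7 is caller-saved → body value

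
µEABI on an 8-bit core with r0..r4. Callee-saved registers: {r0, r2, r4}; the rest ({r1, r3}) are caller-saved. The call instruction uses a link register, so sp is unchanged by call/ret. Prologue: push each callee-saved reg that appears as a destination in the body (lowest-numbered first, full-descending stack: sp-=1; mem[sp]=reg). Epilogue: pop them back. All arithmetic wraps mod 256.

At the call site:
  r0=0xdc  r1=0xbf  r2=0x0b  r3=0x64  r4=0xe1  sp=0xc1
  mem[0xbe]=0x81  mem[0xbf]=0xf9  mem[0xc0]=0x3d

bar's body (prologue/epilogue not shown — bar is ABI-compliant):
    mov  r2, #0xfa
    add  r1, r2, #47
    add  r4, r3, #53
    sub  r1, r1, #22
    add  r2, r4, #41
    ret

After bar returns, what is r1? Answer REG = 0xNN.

REG = 0x13

prologue: push r2 -> mem[0xc0]=0x0b, sp=0xc0
prologue: push r4 -> mem[0xbf]=0xe1, sp=0xbf
body[0] mov  r2, #0xfa -> r2=0xfa
body[1] add  r1, r2, #47 -> r1=0x29
body[2] add  r4, r3, #53 -> r4=0x99
body[3] sub  r1, r1, #22 -> r1=0x13
body[4] add  r2, r4, #41 -> r2=0xc2
epilogue: pop r4=0xe1, sp=0xc0
epilogue: pop r2=0x0b, sp=0xc1
r1 is caller-saved -> body value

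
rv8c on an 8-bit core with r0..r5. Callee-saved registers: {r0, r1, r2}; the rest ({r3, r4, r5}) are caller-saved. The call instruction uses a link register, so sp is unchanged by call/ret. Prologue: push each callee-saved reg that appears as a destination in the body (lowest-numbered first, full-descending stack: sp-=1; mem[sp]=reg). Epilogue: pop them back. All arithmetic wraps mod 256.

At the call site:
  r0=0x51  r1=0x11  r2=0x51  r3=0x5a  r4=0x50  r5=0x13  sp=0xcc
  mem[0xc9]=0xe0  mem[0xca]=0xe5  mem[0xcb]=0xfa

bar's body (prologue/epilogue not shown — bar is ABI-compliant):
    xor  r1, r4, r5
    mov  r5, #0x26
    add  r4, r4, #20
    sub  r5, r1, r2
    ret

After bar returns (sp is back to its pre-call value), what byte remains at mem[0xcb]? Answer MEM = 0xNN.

prologue: push r1 -> mem[0xcb]=0x11, sp=0xcb
body[0] xor  r1, r4, r5 -> r1=0x43
body[1] mov  r5, #0x26 -> r5=0x26
body[2] add  r4, r4, #20 -> r4=0x64
body[3] sub  r5, r1, r2 -> r5=0xf2
epilogue: pop r1=0x11, sp=0xcc
prologue pushed ['r1'] at ['0xcb']

MEM = 0x11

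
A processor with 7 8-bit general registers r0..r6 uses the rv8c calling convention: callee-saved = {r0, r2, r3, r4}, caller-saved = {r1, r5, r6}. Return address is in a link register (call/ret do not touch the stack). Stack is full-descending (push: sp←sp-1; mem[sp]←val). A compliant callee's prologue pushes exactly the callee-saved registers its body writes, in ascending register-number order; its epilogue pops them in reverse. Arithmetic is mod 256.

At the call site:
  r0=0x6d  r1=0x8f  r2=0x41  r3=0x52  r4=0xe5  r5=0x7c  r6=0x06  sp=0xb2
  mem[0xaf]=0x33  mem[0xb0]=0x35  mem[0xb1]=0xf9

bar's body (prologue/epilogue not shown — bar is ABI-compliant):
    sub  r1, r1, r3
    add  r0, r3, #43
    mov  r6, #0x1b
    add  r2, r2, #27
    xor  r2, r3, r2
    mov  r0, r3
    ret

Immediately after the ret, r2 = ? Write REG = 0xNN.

REG = 0x41

prologue: push r0 -> mem[0xb1]=0x6d, sp=0xb1
prologue: push r2 -> mem[0xb0]=0x41, sp=0xb0
body[0] sub  r1, r1, r3 -> r1=0x3d
body[1] add  r0, r3, #43 -> r0=0x7d
body[2] mov  r6, #0x1b -> r6=0x1b
body[3] add  r2, r2, #27 -> r2=0x5c
body[4] xor  r2, r3, r2 -> r2=0x0e
body[5] mov  r0, r3 -> r0=0x52
epilogue: pop r2=0x41, sp=0xb1
epilogue: pop r0=0x6d, sp=0xb2
r2 is callee-saved -> restored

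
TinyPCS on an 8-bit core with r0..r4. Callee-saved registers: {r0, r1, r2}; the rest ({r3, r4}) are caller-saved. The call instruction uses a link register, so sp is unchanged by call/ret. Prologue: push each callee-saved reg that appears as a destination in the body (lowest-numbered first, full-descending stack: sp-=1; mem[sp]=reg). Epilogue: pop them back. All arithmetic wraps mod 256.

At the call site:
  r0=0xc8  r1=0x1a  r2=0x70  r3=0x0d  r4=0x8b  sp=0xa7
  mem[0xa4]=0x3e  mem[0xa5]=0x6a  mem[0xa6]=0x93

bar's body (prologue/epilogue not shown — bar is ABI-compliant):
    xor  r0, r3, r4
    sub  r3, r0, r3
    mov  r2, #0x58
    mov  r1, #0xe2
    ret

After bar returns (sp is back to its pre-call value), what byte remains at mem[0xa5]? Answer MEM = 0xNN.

MEM = 0x1a

prologue: push r0 -> mem[0xa6]=0xc8, sp=0xa6
prologue: push r1 -> mem[0xa5]=0x1a, sp=0xa5
prologue: push r2 -> mem[0xa4]=0x70, sp=0xa4
body[0] xor  r0, r3, r4 -> r0=0x86
body[1] sub  r3, r0, r3 -> r3=0x79
body[2] mov  r2, #0x58 -> r2=0x58
body[3] mov  r1, #0xe2 -> r1=0xe2
epilogue: pop r2=0x70, sp=0xa5
epilogue: pop r1=0x1a, sp=0xa6
epilogue: pop r0=0xc8, sp=0xa7
prologue pushed ['r0', 'r1', 'r2'] at ['0xa6', '0xa5', '0xa4']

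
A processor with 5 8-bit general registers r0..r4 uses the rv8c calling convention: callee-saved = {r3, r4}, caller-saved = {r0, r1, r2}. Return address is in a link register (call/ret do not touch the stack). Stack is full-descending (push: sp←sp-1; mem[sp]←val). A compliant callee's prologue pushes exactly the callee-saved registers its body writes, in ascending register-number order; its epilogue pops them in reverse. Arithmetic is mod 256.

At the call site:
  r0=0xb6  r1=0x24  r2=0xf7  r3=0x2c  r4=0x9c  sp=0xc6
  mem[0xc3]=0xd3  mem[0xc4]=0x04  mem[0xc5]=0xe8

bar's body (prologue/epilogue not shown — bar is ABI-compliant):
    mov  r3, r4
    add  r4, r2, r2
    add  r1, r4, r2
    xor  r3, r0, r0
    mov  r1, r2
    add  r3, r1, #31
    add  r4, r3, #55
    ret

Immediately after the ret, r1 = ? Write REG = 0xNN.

prologue: push r3 -> mem[0xc5]=0x2c, sp=0xc5
prologue: push r4 -> mem[0xc4]=0x9c, sp=0xc4
body[0] mov  r3, r4 -> r3=0x9c
body[1] add  r4, r2, r2 -> r4=0xee
body[2] add  r1, r4, r2 -> r1=0xe5
body[3] xor  r3, r0, r0 -> r3=0x00
body[4] mov  r1, r2 -> r1=0xf7
body[5] add  r3, r1, #31 -> r3=0x16
body[6] add  r4, r3, #55 -> r4=0x4d
epilogue: pop r4=0x9c, sp=0xc5
epilogue: pop r3=0x2c, sp=0xc6
r1 is caller-saved -> body value

REG = 0xf7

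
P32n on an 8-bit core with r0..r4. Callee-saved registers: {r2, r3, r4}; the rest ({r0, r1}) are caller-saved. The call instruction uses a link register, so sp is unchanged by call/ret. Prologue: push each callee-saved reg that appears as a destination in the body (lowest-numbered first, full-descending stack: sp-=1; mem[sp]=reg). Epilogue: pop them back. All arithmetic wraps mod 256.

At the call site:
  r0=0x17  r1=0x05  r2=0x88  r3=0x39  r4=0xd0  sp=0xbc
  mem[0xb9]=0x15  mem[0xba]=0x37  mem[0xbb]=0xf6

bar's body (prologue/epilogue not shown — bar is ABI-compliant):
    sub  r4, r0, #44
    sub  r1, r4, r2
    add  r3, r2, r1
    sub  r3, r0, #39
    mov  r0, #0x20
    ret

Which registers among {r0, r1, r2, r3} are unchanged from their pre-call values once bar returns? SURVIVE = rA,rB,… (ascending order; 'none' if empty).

prologue: push r3 → mem[0xbb]=0x39, sp=0xbb
prologue: push r4 → mem[0xba]=0xd0, sp=0xba
body[0] sub  r4, r0, #44 → r4=0xeb
body[1] sub  r1, r4, r2 → r1=0x63
body[2] add  r3, r2, r1 → r3=0xeb
body[3] sub  r3, r0, #39 → r3=0xf0
body[4] mov  r0, #0x20 → r0=0x20
epilogue: pop r4=0xd0, sp=0xbb
epilogue: pop r3=0x39, sp=0xbc
r0: caller-saved, written=True
r1: caller-saved, written=True
r2: callee-saved, written=False
r3: callee-saved, written=True

SURVIVE = r2,r3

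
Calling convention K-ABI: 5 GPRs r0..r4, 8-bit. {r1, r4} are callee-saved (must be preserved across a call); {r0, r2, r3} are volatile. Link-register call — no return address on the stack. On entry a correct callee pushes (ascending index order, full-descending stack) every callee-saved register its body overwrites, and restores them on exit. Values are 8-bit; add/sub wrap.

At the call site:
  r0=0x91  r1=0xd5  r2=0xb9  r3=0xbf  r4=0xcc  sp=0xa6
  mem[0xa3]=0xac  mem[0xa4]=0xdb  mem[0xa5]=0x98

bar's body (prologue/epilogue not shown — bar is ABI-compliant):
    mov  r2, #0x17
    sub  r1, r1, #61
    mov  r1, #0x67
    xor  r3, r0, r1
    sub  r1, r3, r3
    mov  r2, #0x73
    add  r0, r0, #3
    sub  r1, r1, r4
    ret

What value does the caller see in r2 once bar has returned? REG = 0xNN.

prologue: push r1 → mem[0xa5]=0xd5, sp=0xa5
body[0] mov  r2, #0x17 → r2=0x17
body[1] sub  r1, r1, #61 → r1=0x98
body[2] mov  r1, #0x67 → r1=0x67
body[3] xor  r3, r0, r1 → r3=0xf6
body[4] sub  r1, r3, r3 → r1=0x00
body[5] mov  r2, #0x73 → r2=0x73
body[6] add  r0, r0, #3 → r0=0x94
body[7] sub  r1, r1, r4 → r1=0x34
epilogue: pop r1=0xd5, sp=0xa6
r2 is caller-saved → body value

REG = 0x73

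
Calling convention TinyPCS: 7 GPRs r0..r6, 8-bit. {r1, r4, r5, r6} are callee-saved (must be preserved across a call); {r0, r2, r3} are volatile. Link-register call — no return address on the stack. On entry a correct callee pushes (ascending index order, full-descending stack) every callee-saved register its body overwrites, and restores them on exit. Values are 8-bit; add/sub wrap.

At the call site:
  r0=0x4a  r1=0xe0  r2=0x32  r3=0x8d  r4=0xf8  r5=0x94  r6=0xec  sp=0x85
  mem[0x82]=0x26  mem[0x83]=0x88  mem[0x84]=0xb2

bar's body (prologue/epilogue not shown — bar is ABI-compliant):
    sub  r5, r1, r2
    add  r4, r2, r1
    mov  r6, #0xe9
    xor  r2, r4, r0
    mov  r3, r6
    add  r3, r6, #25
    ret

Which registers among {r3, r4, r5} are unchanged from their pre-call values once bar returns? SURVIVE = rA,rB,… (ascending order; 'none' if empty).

SURVIVE = r4,r5

prologue: push r4 -> mem[0x84]=0xf8, sp=0x84
prologue: push r5 -> mem[0x83]=0x94, sp=0x83
prologue: push r6 -> mem[0x82]=0xec, sp=0x82
body[0] sub  r5, r1, r2 -> r5=0xae
body[1] add  r4, r2, r1 -> r4=0x12
body[2] mov  r6, #0xe9 -> r6=0xe9
body[3] xor  r2, r4, r0 -> r2=0x58
body[4] mov  r3, r6 -> r3=0xe9
body[5] add  r3, r6, #25 -> r3=0x02
epilogue: pop r6=0xec, sp=0x83
epilogue: pop r5=0x94, sp=0x84
epilogue: pop r4=0xf8, sp=0x85
r3: caller-saved, written=True
r4: callee-saved, written=True
r5: callee-saved, written=True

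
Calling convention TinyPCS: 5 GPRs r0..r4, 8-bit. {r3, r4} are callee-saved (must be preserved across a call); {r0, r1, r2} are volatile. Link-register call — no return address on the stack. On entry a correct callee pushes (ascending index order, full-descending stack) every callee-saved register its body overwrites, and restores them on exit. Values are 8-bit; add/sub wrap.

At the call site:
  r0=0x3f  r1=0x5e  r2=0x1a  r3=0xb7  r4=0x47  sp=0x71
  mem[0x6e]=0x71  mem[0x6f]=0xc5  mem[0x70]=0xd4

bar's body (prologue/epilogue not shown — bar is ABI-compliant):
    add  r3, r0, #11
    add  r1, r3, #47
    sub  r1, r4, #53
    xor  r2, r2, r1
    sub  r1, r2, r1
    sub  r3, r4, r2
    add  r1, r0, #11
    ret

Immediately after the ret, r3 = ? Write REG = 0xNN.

prologue: push r3 -> mem[0x70]=0xb7, sp=0x70
body[0] add  r3, r0, #11 -> r3=0x4a
body[1] add  r1, r3, #47 -> r1=0x79
body[2] sub  r1, r4, #53 -> r1=0x12
body[3] xor  r2, r2, r1 -> r2=0x08
body[4] sub  r1, r2, r1 -> r1=0xf6
body[5] sub  r3, r4, r2 -> r3=0x3f
body[6] add  r1, r0, #11 -> r1=0x4a
epilogue: pop r3=0xb7, sp=0x71
r3 is callee-saved -> restored

REG = 0xb7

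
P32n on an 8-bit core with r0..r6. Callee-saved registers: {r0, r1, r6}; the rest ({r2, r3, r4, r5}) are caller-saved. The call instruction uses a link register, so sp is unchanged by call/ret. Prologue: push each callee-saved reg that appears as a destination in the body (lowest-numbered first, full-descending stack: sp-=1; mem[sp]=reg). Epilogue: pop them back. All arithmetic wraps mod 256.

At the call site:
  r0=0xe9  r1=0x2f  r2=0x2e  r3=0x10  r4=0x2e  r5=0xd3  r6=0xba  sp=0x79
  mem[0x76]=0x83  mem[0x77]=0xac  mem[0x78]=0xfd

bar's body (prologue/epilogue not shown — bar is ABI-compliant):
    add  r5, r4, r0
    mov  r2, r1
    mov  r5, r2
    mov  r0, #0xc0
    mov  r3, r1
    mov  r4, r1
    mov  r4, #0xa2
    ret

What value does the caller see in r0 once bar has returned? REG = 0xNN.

prologue: push r0 → mem[0x78]=0xe9, sp=0x78
body[0] add  r5, r4, r0 → r5=0x17
body[1] mov  r2, r1 → r2=0x2f
body[2] mov  r5, r2 → r5=0x2f
body[3] mov  r0, #0xc0 → r0=0xc0
body[4] mov  r3, r1 → r3=0x2f
body[5] mov  r4, r1 → r4=0x2f
body[6] mov  r4, #0xa2 → r4=0xa2
epilogue: pop r0=0xe9, sp=0x79
r0 is callee-saved → restored

REG = 0xe9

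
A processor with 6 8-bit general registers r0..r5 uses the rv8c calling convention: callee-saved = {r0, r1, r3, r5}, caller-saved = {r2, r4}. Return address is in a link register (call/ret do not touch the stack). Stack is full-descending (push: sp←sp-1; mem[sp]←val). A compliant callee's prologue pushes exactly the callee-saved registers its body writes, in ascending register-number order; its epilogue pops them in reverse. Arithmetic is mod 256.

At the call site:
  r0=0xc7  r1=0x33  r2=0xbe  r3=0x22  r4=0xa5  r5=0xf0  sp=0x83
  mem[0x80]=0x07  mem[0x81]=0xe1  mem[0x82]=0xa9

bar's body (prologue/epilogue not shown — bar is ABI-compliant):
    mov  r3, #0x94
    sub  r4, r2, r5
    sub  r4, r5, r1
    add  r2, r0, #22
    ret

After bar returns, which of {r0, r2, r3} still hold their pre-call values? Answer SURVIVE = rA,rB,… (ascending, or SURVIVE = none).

prologue: push r3 → mem[0x82]=0x22, sp=0x82
body[0] mov  r3, #0x94 → r3=0x94
body[1] sub  r4, r2, r5 → r4=0xce
body[2] sub  r4, r5, r1 → r4=0xbd
body[3] add  r2, r0, #22 → r2=0xdd
epilogue: pop r3=0x22, sp=0x83
r0: callee-saved, written=False
r2: caller-saved, written=True
r3: callee-saved, written=True

SURVIVE = r0,r3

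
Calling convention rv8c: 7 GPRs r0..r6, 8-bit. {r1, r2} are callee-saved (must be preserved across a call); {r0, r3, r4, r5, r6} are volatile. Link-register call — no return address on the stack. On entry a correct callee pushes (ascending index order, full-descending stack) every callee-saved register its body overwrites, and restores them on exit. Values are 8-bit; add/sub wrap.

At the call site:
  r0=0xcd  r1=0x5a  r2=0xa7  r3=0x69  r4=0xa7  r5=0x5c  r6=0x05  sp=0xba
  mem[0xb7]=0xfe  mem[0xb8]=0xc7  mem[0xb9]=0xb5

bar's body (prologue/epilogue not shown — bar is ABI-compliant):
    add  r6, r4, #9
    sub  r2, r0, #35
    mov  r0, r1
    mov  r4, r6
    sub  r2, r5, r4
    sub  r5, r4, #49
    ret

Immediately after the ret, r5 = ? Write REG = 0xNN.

REG = 0x7f

prologue: push r2 → mem[0xb9]=0xa7, sp=0xb9
body[0] add  r6, r4, #9 → r6=0xb0
body[1] sub  r2, r0, #35 → r2=0xaa
body[2] mov  r0, r1 → r0=0x5a
body[3] mov  r4, r6 → r4=0xb0
body[4] sub  r2, r5, r4 → r2=0xac
body[5] sub  r5, r4, #49 → r5=0x7f
epilogue: pop r2=0xa7, sp=0xba
r5 is caller-saved → body value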